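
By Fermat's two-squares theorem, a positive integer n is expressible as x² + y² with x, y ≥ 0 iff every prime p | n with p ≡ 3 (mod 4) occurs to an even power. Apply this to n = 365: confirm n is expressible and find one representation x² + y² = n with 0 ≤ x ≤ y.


Step 1: Factor n = 365 = 5 · 73.
Step 2: Check the mod-4 condition on each prime factor: 5 ≡ 1 (mod 4), exponent 1; 73 ≡ 1 (mod 4), exponent 1.
All primes ≡ 3 (mod 4) appear to even exponent (or don't appear), so by the two-squares theorem n IS expressible as a sum of two squares.
Step 3: Build a representation. Here n = 5 · 73 is a product of primes ≡ 1 (mod 4). Each prime p ≡ 1 (mod 4) is itself a sum of two squares; find a² by testing p − a² for a perfect square:
  5: 5 − 1² = 4 = 2² ⇒ 5 = 1² + 2².
  73: 73 − 1² = 72, 73 − 2² = 69, 73 − 3² = 64 = 8² ⇒ 73 = 3² + 8².
  Combine using the Brahmagupta–Fibonacci identity (a² + b²)(c² + d²) = (ac − bd)² + (ad + bc)² = (ac + bd)² + (ad − bc)²:
  5 · 73 = 365: from (1² + 2²)(3² + 8²), take (1·3 − 2·8, 1·8 + 2·3) = (3 − 16, 8 + 6) = (-13, 14); dropping signs (only squares matter) gives (13, 14); check 13² + 14² = 169 + 196 = 365 ✓.
Step 4: Order so x ≤ y and verify: 13² + 14² = 169 + 196 = 365 = n. ✓

n = 365 = 13² + 14² (one valid representation with x ≤ y).


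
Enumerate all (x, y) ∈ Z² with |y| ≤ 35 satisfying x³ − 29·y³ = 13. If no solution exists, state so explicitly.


The equation is x³ - 29y³ = 13. For fixed y, x³ = 29·y³ + 13, so a solution requires the RHS to be a perfect cube.
Strategy: iterate y from -35 to 35, compute RHS = 29·y³ + 13, and check whether it is a (positive or negative) perfect cube.
Check small values of y:
  y = 0: RHS = 13 is not a perfect cube.
  y = 1: RHS = 42 is not a perfect cube.
  y = -1: RHS = -16 is not a perfect cube.
  y = 2: RHS = 245 is not a perfect cube.
  y = -2: RHS = -219 is not a perfect cube.
  y = 3: RHS = 796 is not a perfect cube.
  y = -3: RHS = -770 is not a perfect cube.
Continuing the search up to |y| = 35 finds no solutions either.
No (x, y) in the scanned range satisfies the equation.

No integer solutions with |y| ≤ 35.


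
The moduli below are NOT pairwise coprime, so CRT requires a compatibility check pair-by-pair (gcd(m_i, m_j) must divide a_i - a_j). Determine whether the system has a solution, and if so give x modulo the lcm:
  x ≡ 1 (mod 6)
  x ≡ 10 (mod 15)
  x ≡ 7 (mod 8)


Moduli 6, 15, 8 are not pairwise coprime, so CRT works modulo lcm(m_i) when all pairwise compatibility conditions hold.
Pairwise compatibility: gcd(m_i, m_j) must divide a_i - a_j for every pair.
Merge one congruence at a time:
  Start: x ≡ 1 (mod 6).
  Combine with x ≡ 10 (mod 15): gcd(6, 15) = 3; 10 - 1 = 9, which IS divisible by 3, so compatible.
    Write x = 1 + 6·t and substitute into x ≡ 10 (mod 15): 6·t ≡ 10 − 1 = 9 (mod 15).
    Divide the congruence (and modulus) by g = 3: 2·t ≡ 3 (mod 5).
    The inverse of 2 mod 5 is 3 (since 2·3 = 6 = 1·5 + 1), so t ≡ 3·3 = 9 ≡ 4 (mod 5).
    Then x = 1 + 6·4 = 25, valid modulo lcm(6, 15) = 30: x ≡ 25 (mod 30).
  Combine with x ≡ 7 (mod 8): gcd(30, 8) = 2; 7 - 25 = -18, which IS divisible by 2, so compatible.
    Write x = 25 + 30·t and substitute into x ≡ 7 (mod 8): 30·t ≡ 7 − 25 = -18 (mod 8).
    Divide the congruence (and modulus) by g = 2: 15·t ≡ -9 (mod 4).
    Reduce coefficients mod 4: 3·t ≡ 3 (mod 4).
    The inverse of 3 mod 4 is 3 (since 3·3 = 9 = 2·4 + 1), so t ≡ 3·3 = 9 ≡ 1 (mod 4).
    Then x = 25 + 30·1 = 55, valid modulo lcm(30, 8) = 120: x ≡ 55 (mod 120).
Verify: 55 mod 6 = 1, 55 mod 15 = 10, 55 mod 8 = 7.

x ≡ 55 (mod 120).


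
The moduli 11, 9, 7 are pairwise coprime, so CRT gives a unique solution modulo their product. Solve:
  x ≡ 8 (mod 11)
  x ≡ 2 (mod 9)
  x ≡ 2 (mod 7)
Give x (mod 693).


Moduli 11, 9, 7 are pairwise coprime; by CRT there is a unique solution modulo M = 11 · 9 · 7 = 693.
Solve pairwise, accumulating the modulus:
  Start with x ≡ 8 (mod 11).
  Combine with x ≡ 2 (mod 9): since gcd(11, 9) = 1, we get a unique residue mod 99.
    Write x = 8 + 11·t and substitute into x ≡ 2 (mod 9): 11·t ≡ 2 − 8 = -6 (mod 9).
    Reduce coefficients mod 9: 2·t ≡ 3 (mod 9).
    The inverse of 2 mod 9 is 5 (since 2·5 = 10 = 1·9 + 1), so t ≡ 5·3 = 15 ≡ 6 (mod 9).
    Then x = 8 + 11·6 = 74, valid modulo lcm(11, 9) = 99: x ≡ 74 (mod 99).
  Combine with x ≡ 2 (mod 7): since gcd(99, 7) = 1, we get a unique residue mod 693.
    Write x = 74 + 99·t and substitute into x ≡ 2 (mod 7): 99·t ≡ 2 − 74 = -72 (mod 7).
    Reduce coefficients mod 7: 1·t ≡ 5 (mod 7).
    So t ≡ 5 (mod 7).
    Then x = 74 + 99·5 = 569, valid modulo lcm(99, 7) = 693: x ≡ 569 (mod 693).
Verify: 569 mod 11 = 8 ✓, 569 mod 9 = 2 ✓, 569 mod 7 = 2 ✓.

x ≡ 569 (mod 693).


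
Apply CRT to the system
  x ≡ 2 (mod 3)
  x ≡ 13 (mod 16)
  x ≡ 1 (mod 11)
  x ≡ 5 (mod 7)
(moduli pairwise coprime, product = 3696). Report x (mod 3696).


Product of moduli M = 3 · 16 · 11 · 7 = 3696.
Merge one congruence at a time:
  Start: x ≡ 2 (mod 3).
  Combine with x ≡ 13 (mod 16); new modulus lcm = 48.
    Write x = 2 + 3·t and substitute into x ≡ 13 (mod 16): 3·t ≡ 13 − 2 = 11 (mod 16).
    The inverse of 3 mod 16 is 11 (since 3·11 = 33 = 2·16 + 1), so t ≡ 11·11 = 121 ≡ 9 (mod 16).
    Then x = 2 + 3·9 = 29, valid modulo lcm(3, 16) = 48: x ≡ 29 (mod 48).
  Combine with x ≡ 1 (mod 11); new modulus lcm = 528.
    Write x = 29 + 48·t and substitute into x ≡ 1 (mod 11): 48·t ≡ 1 − 29 = -28 (mod 11).
    Reduce coefficients mod 11: 4·t ≡ 5 (mod 11).
    The inverse of 4 mod 11 is 3 (since 4·3 = 12 = 1·11 + 1), so t ≡ 3·5 = 15 ≡ 4 (mod 11).
    Then x = 29 + 48·4 = 221, valid modulo lcm(48, 11) = 528: x ≡ 221 (mod 528).
  Combine with x ≡ 5 (mod 7); new modulus lcm = 3696.
    Write x = 221 + 528·t and substitute into x ≡ 5 (mod 7): 528·t ≡ 5 − 221 = -216 (mod 7).
    Reduce coefficients mod 7: 3·t ≡ 1 (mod 7).
    The inverse of 3 mod 7 is 5 (since 3·5 = 15 = 2·7 + 1), so t ≡ 5·1 = 5 ≡ 5 (mod 7).
    Then x = 221 + 528·5 = 2861, valid modulo lcm(528, 7) = 3696: x ≡ 2861 (mod 3696).
Verify against each original: 2861 mod 3 = 2, 2861 mod 16 = 13, 2861 mod 11 = 1, 2861 mod 7 = 5.

x ≡ 2861 (mod 3696).


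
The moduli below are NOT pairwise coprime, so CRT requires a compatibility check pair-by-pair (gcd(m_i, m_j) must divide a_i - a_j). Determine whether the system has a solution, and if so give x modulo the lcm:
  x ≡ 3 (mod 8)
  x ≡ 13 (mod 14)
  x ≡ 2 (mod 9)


Moduli 8, 14, 9 are not pairwise coprime, so CRT works modulo lcm(m_i) when all pairwise compatibility conditions hold.
Pairwise compatibility: gcd(m_i, m_j) must divide a_i - a_j for every pair.
Merge one congruence at a time:
  Start: x ≡ 3 (mod 8).
  Combine with x ≡ 13 (mod 14): gcd(8, 14) = 2; 13 - 3 = 10, which IS divisible by 2, so compatible.
    Write x = 3 + 8·t and substitute into x ≡ 13 (mod 14): 8·t ≡ 13 − 3 = 10 (mod 14).
    Divide the congruence (and modulus) by g = 2: 4·t ≡ 5 (mod 7).
    The inverse of 4 mod 7 is 2 (since 4·2 = 8 = 1·7 + 1), so t ≡ 2·5 = 10 ≡ 3 (mod 7).
    Then x = 3 + 8·3 = 27, valid modulo lcm(8, 14) = 56: x ≡ 27 (mod 56).
  Combine with x ≡ 2 (mod 9): gcd(56, 9) = 1; 2 - 27 = -25, which IS divisible by 1, so compatible.
    Write x = 27 + 56·t and substitute into x ≡ 2 (mod 9): 56·t ≡ 2 − 27 = -25 (mod 9).
    Reduce coefficients mod 9: 2·t ≡ 2 (mod 9).
    The inverse of 2 mod 9 is 5 (since 2·5 = 10 = 1·9 + 1), so t ≡ 5·2 = 10 ≡ 1 (mod 9).
    Then x = 27 + 56·1 = 83, valid modulo lcm(56, 9) = 504: x ≡ 83 (mod 504).
Verify: 83 mod 8 = 3, 83 mod 14 = 13, 83 mod 9 = 2.

x ≡ 83 (mod 504).


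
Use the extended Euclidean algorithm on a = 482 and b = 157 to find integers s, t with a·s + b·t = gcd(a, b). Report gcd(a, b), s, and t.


Euclidean algorithm on (482, 157) — divide until remainder is 0:
  482 = 3 · 157 + 11
  157 = 14 · 11 + 3
  11 = 3 · 3 + 2
  3 = 1 · 2 + 1
  2 = 2 · 1 + 0
gcd(482, 157) = 1.
Track Bezout coefficients alongside the remainders: start with r₀ = 482 = a·1 + b·0 (s = 1, t = 0) and r₁ = 157 = a·0 + b·1 (s = 0, t = 1); each new remainder r_{k+1} = r_{k-1} − q_k·r_k inherits s_{k+1} = s_{k-1} − q_k·s_k, t_{k+1} = t_{k-1} − q_k·t_k, so r_k = a·s_k + b·t_k at every step:
  q = 3: r = 11, s = 1 − 3·0 = 1, t = 0 − 3·1 = -3  (check: 482·1 + 157·(-3) = 11)
  q = 14: r = 3, s = 0 − 14·1 = -14, t = 1 − 14·(-3) = 43  (check: 482·(-14) + 157·43 = 3)
  q = 3: r = 2, s = 1 − 3·(-14) = 43, t = -3 − 3·43 = -132  (check: 482·43 + 157·(-132) = 2)
  q = 1: r = 1, s = -14 − 1·43 = -57, t = 43 − 1·(-132) = 175  (check: 482·(-57) + 157·175 = 1)
The row with r = 1 (the gcd) gives the Bezout coefficients s = -57, t = 175.
Result: 482 · (-57) + 157 · (175) = 1.

gcd(482, 157) = 1; s = -57, t = 175 (check: 482·(-57) + 157·175 = 1).


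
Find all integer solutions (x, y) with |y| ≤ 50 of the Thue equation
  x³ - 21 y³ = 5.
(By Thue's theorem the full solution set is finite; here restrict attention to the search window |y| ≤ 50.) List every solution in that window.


The equation is x³ - 21y³ = 5. For fixed y, x³ = 21·y³ + 5, so a solution requires the RHS to be a perfect cube.
Strategy: iterate y from -50 to 50, compute RHS = 21·y³ + 5, and check whether it is a (positive or negative) perfect cube.
Check small values of y:
  y = 0: RHS = 5 is not a perfect cube.
  y = 1: RHS = 26 is not a perfect cube.
  y = -1: RHS = -16 is not a perfect cube.
  y = 2: RHS = 173 is not a perfect cube.
  y = -2: RHS = -163 is not a perfect cube.
  y = 3: RHS = 572 is not a perfect cube.
  y = -3: RHS = -562 is not a perfect cube.
Continuing the search up to |y| = 50 finds no solutions either.
No (x, y) in the scanned range satisfies the equation.

No integer solutions with |y| ≤ 50.


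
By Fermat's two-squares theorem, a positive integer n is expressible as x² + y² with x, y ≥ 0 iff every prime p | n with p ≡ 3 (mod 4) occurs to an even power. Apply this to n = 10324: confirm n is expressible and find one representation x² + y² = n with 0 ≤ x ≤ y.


Step 1: Factor n = 10324 = 2^2 · 29 · 89.
Step 2: Check the mod-4 condition on each prime factor: 2 = 2 (special); 29 ≡ 1 (mod 4), exponent 1; 89 ≡ 1 (mod 4), exponent 1.
All primes ≡ 3 (mod 4) appear to even exponent (or don't appear), so by the two-squares theorem n IS expressible as a sum of two squares.
Step 3: Build a representation. Group n = k² · m with k = 2 and m = 29 · 89 = 2581 (a product of primes ≡ 1 (mod 4)); a representation of m scales to one of n via (k·x)² + (k·y)² = k²(x² + y²). Each prime p ≡ 1 (mod 4) is itself a sum of two squares; find a² by testing p − a² for a perfect square:
  29: 29 − 1² = 28, 29 − 2² = 25 = 5² ⇒ 29 = 2² + 5².
  89: 89 − 1² = 88, 89 − 2² = 85, 89 − 3² = 80, 89 − 4² = 73, 89 − 5² = 64 = 8² ⇒ 89 = 5² + 8².
  Combine using the Brahmagupta–Fibonacci identity (a² + b²)(c² + d²) = (ac − bd)² + (ad + bc)² = (ac + bd)² + (ad − bc)²:
  29 · 89 = 2581: from (2² + 5²)(5² + 8²), take (2·5 − 5·8, 2·8 + 5·5) = (10 − 40, 16 + 25) = (-30, 41); dropping signs (only squares matter) gives (30, 41); check 30² + 41² = 900 + 1681 = 2581 ✓.
  Scale by k = 2: (2·30, 2·41) = (60, 82).
Step 4: Order so x ≤ y and verify: 60² + 82² = 3600 + 6724 = 10324 = n. ✓

n = 10324 = 60² + 82² (one valid representation with x ≤ y).


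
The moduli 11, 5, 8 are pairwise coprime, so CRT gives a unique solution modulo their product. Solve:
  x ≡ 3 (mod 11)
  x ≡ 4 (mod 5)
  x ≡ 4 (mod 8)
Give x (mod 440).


Moduli 11, 5, 8 are pairwise coprime; by CRT there is a unique solution modulo M = 11 · 5 · 8 = 440.
Solve pairwise, accumulating the modulus:
  Start with x ≡ 3 (mod 11).
  Combine with x ≡ 4 (mod 5): since gcd(11, 5) = 1, we get a unique residue mod 55.
    Write x = 3 + 11·t and substitute into x ≡ 4 (mod 5): 11·t ≡ 4 − 3 = 1 (mod 5).
    Reduce coefficients mod 5: 1·t ≡ 1 (mod 5).
    So t ≡ 1 (mod 5).
    Then x = 3 + 11·1 = 14, valid modulo lcm(11, 5) = 55: x ≡ 14 (mod 55).
  Combine with x ≡ 4 (mod 8): since gcd(55, 8) = 1, we get a unique residue mod 440.
    Write x = 14 + 55·t and substitute into x ≡ 4 (mod 8): 55·t ≡ 4 − 14 = -10 (mod 8).
    Reduce coefficients mod 8: 7·t ≡ 6 (mod 8).
    The inverse of 7 mod 8 is 7 (since 7·7 = 49 = 6·8 + 1), so t ≡ 7·6 = 42 ≡ 2 (mod 8).
    Then x = 14 + 55·2 = 124, valid modulo lcm(55, 8) = 440: x ≡ 124 (mod 440).
Verify: 124 mod 11 = 3 ✓, 124 mod 5 = 4 ✓, 124 mod 8 = 4 ✓.

x ≡ 124 (mod 440).


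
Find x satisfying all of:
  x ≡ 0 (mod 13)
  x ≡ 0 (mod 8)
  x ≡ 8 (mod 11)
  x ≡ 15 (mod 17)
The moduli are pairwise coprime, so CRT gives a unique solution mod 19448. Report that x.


Product of moduli M = 13 · 8 · 11 · 17 = 19448.
Merge one congruence at a time:
  Start: x ≡ 0 (mod 13).
  Combine with x ≡ 0 (mod 8); new modulus lcm = 104.
    Write x = 0 + 13·t and substitute into x ≡ 0 (mod 8): 13·t ≡ 0 − 0 = 0 (mod 8).
    Reduce coefficients mod 8: 5·t ≡ 0 (mod 8).
    The inverse of 5 mod 8 is 5 (since 5·5 = 25 = 3·8 + 1), so t ≡ 5·0 = 0 ≡ 0 (mod 8).
    Then x = 0 + 13·0 = 0, valid modulo lcm(13, 8) = 104: x ≡ 0 (mod 104).
  Combine with x ≡ 8 (mod 11); new modulus lcm = 1144.
    Write x = 0 + 104·t and substitute into x ≡ 8 (mod 11): 104·t ≡ 8 − 0 = 8 (mod 11).
    Reduce coefficients mod 11: 5·t ≡ 8 (mod 11).
    The inverse of 5 mod 11 is 9 (since 5·9 = 45 = 4·11 + 1), so t ≡ 9·8 = 72 ≡ 6 (mod 11).
    Then x = 0 + 104·6 = 624, valid modulo lcm(104, 11) = 1144: x ≡ 624 (mod 1144).
  Combine with x ≡ 15 (mod 17); new modulus lcm = 19448.
    Write x = 624 + 1144·t and substitute into x ≡ 15 (mod 17): 1144·t ≡ 15 − 624 = -609 (mod 17).
    Reduce coefficients mod 17: 5·t ≡ 3 (mod 17).
    The inverse of 5 mod 17 is 7 (since 5·7 = 35 = 2·17 + 1), so t ≡ 7·3 = 21 ≡ 4 (mod 17).
    Then x = 624 + 1144·4 = 5200, valid modulo lcm(1144, 17) = 19448: x ≡ 5200 (mod 19448).
Verify against each original: 5200 mod 13 = 0, 5200 mod 8 = 0, 5200 mod 11 = 8, 5200 mod 17 = 15.

x ≡ 5200 (mod 19448).


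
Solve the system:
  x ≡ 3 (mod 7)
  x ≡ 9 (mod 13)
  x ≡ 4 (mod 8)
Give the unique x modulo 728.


Moduli 7, 13, 8 are pairwise coprime; by CRT there is a unique solution modulo M = 7 · 13 · 8 = 728.
Solve pairwise, accumulating the modulus:
  Start with x ≡ 3 (mod 7).
  Combine with x ≡ 9 (mod 13): since gcd(7, 13) = 1, we get a unique residue mod 91.
    Write x = 3 + 7·t and substitute into x ≡ 9 (mod 13): 7·t ≡ 9 − 3 = 6 (mod 13).
    The inverse of 7 mod 13 is 2 (since 7·2 = 14 = 1·13 + 1), so t ≡ 2·6 = 12 ≡ 12 (mod 13).
    Then x = 3 + 7·12 = 87, valid modulo lcm(7, 13) = 91: x ≡ 87 (mod 91).
  Combine with x ≡ 4 (mod 8): since gcd(91, 8) = 1, we get a unique residue mod 728.
    Write x = 87 + 91·t and substitute into x ≡ 4 (mod 8): 91·t ≡ 4 − 87 = -83 (mod 8).
    Reduce coefficients mod 8: 3·t ≡ 5 (mod 8).
    The inverse of 3 mod 8 is 3 (since 3·3 = 9 = 1·8 + 1), so t ≡ 3·5 = 15 ≡ 7 (mod 8).
    Then x = 87 + 91·7 = 724, valid modulo lcm(91, 8) = 728: x ≡ 724 (mod 728).
Verify: 724 mod 7 = 3 ✓, 724 mod 13 = 9 ✓, 724 mod 8 = 4 ✓.

x ≡ 724 (mod 728).


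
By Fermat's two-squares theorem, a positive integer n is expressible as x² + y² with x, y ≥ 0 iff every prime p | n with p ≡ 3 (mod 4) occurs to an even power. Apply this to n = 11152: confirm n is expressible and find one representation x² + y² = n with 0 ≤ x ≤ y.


Step 1: Factor n = 11152 = 2^4 · 17 · 41.
Step 2: Check the mod-4 condition on each prime factor: 2 = 2 (special); 17 ≡ 1 (mod 4), exponent 1; 41 ≡ 1 (mod 4), exponent 1.
All primes ≡ 3 (mod 4) appear to even exponent (or don't appear), so by the two-squares theorem n IS expressible as a sum of two squares.
Step 3: Build a representation. Group n = k² · m with k = 4 and m = 17 · 41 = 697 (a product of primes ≡ 1 (mod 4)); a representation of m scales to one of n via (k·x)² + (k·y)² = k²(x² + y²). Each prime p ≡ 1 (mod 4) is itself a sum of two squares; find a² by testing p − a² for a perfect square:
  17: 17 − 1² = 16 = 4² ⇒ 17 = 1² + 4².
  41: 41 − 1² = 40, 41 − 2² = 37, 41 − 3² = 32, 41 − 4² = 25 = 5² ⇒ 41 = 4² + 5².
  Combine using the Brahmagupta–Fibonacci identity (a² + b²)(c² + d²) = (ac − bd)² + (ad + bc)² = (ac + bd)² + (ad − bc)²:
  17 · 41 = 697: from (1² + 4²)(4² + 5²), take (1·4 − 4·5, 1·5 + 4·4) = (4 − 20, 5 + 16) = (-16, 21); dropping signs (only squares matter) gives (16, 21); check 16² + 21² = 256 + 441 = 697 ✓.
  Scale by k = 4: (4·16, 4·21) = (64, 84).
Step 4: Order so x ≤ y and verify: 64² + 84² = 4096 + 7056 = 11152 = n. ✓

n = 11152 = 64² + 84² (one valid representation with x ≤ y).


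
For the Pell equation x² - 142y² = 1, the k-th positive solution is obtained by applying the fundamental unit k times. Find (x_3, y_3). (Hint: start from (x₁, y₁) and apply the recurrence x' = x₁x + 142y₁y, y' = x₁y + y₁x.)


Step 1: Find the fundamental solution (x₁, y₁) of x² - 142y² = 1.
  Expand √142 as a continued fraction. a₀ = ⌊√142⌋ = 11; iterate m_{k+1} = d_k·a_k − m_k, d_{k+1} = (142 − m_{k+1}²)/d_k, a_{k+1} = ⌊(a₀ + m_{k+1})/d_{k+1}⌋ (starting m₀ = 0, d₀ = 1), with convergents p_k = a_k·p_{k-1} + p_{k-2}, q_k = a_k·q_{k-1} + q_{k-2} (p₋₁ = 1, q₋₁ = 0):
  k = 0: a₀ = 11; p₀/q₀ = 11/1; p₀² − 142·q₀² = 121 − 142 = -21.
  k = 1: m = 11, d = 21, a = ⌊(11 + 11)/21⌋ = 1; p/q = (1·11 + 1)/(1·1 + 0) = 12/1; p² − 142·q² = 144 − 142 = 2.
  k = 2: m = 10, d = 2, a = ⌊(11 + 10)/2⌋ = 10; p/q = (10·12 + 11)/(10·1 + 1) = 131/11; p² − 142·q² = 17161 − 17182 = -21.
  k = 3: m = 10, d = 21, a = ⌊(11 + 10)/21⌋ = 1; p/q = (1·131 + 12)/(1·11 + 1) = 143/12; p² − 142·q² = 20449 − 20448 = 1.
  The first convergent with p² − 142·q² = 1 gives the fundamental solution (x₁, y₁) = (143, 12).
Step 2: Apply the recurrence (x_{n+1}, y_{n+1}) = (x₁x_n + 142y₁y_n, x₁y_n + y₁x_n) repeatedly.
  From (x_1, y_1) = (143, 12): x_2 = 143·143 + 142·12·12 = 40897; y_2 = 143·12 + 12·143 = 3432.
  From (x_2, y_2) = (40897, 3432): x_3 = 143·40897 + 142·12·3432 = 11696399; y_3 = 143·3432 + 12·40897 = 981540.
Step 3: Verify x_3² - 142·y_3² = 136805749567201 - 136805749567200 = 1 (should be 1). ✓

(x_1, y_1) = (143, 12); (x_3, y_3) = (11696399, 981540).


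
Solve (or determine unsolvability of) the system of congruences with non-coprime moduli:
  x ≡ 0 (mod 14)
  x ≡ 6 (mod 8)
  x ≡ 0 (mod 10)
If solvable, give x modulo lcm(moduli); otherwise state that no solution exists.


Moduli 14, 8, 10 are not pairwise coprime, so CRT works modulo lcm(m_i) when all pairwise compatibility conditions hold.
Pairwise compatibility: gcd(m_i, m_j) must divide a_i - a_j for every pair.
Merge one congruence at a time:
  Start: x ≡ 0 (mod 14).
  Combine with x ≡ 6 (mod 8): gcd(14, 8) = 2; 6 - 0 = 6, which IS divisible by 2, so compatible.
    Write x = 0 + 14·t and substitute into x ≡ 6 (mod 8): 14·t ≡ 6 − 0 = 6 (mod 8).
    Divide the congruence (and modulus) by g = 2: 7·t ≡ 3 (mod 4).
    Reduce coefficients mod 4: 3·t ≡ 3 (mod 4).
    The inverse of 3 mod 4 is 3 (since 3·3 = 9 = 2·4 + 1), so t ≡ 3·3 = 9 ≡ 1 (mod 4).
    Then x = 0 + 14·1 = 14, valid modulo lcm(14, 8) = 56: x ≡ 14 (mod 56).
  Combine with x ≡ 0 (mod 10): gcd(56, 10) = 2; 0 - 14 = -14, which IS divisible by 2, so compatible.
    Write x = 14 + 56·t and substitute into x ≡ 0 (mod 10): 56·t ≡ 0 − 14 = -14 (mod 10).
    Divide the congruence (and modulus) by g = 2: 28·t ≡ -7 (mod 5).
    Reduce coefficients mod 5: 3·t ≡ 3 (mod 5).
    The inverse of 3 mod 5 is 2 (since 3·2 = 6 = 1·5 + 1), so t ≡ 2·3 = 6 ≡ 1 (mod 5).
    Then x = 14 + 56·1 = 70, valid modulo lcm(56, 10) = 280: x ≡ 70 (mod 280).
Verify: 70 mod 14 = 0, 70 mod 8 = 6, 70 mod 10 = 0.

x ≡ 70 (mod 280).


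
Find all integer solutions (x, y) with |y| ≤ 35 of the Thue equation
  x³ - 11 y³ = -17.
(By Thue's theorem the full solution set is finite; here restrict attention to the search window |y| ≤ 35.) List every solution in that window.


The equation is x³ - 11y³ = -17. For fixed y, x³ = 11·y³ − 17, so a solution requires the RHS to be a perfect cube.
Strategy: iterate y from -35 to 35, compute RHS = 11·y³ − 17, and check whether it is a (positive or negative) perfect cube.
Check small values of y:
  y = 0: RHS = -17 is not a perfect cube.
  y = 1: RHS = -6 is not a perfect cube.
  y = -1: RHS = -28 is not a perfect cube.
  y = 2: RHS = 71 is not a perfect cube.
  y = -2: RHS = -105 is not a perfect cube.
  y = 3: RHS = 280 is not a perfect cube.
  y = -3: RHS = -314 is not a perfect cube.
Continuing the search up to |y| = 35 finds no solutions either.
No (x, y) in the scanned range satisfies the equation.

No integer solutions with |y| ≤ 35.


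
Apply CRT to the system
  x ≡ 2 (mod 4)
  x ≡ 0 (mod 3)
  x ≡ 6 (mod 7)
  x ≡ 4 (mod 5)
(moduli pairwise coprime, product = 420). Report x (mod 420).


Product of moduli M = 4 · 3 · 7 · 5 = 420.
Merge one congruence at a time:
  Start: x ≡ 2 (mod 4).
  Combine with x ≡ 0 (mod 3); new modulus lcm = 12.
    Write x = 2 + 4·t and substitute into x ≡ 0 (mod 3): 4·t ≡ 0 − 2 = -2 (mod 3).
    Reduce coefficients mod 3: 1·t ≡ 1 (mod 3).
    So t ≡ 1 (mod 3).
    Then x = 2 + 4·1 = 6, valid modulo lcm(4, 3) = 12: x ≡ 6 (mod 12).
  Combine with x ≡ 6 (mod 7); new modulus lcm = 84.
    Write x = 6 + 12·t and substitute into x ≡ 6 (mod 7): 12·t ≡ 6 − 6 = 0 (mod 7).
    Reduce coefficients mod 7: 5·t ≡ 0 (mod 7).
    The inverse of 5 mod 7 is 3 (since 5·3 = 15 = 2·7 + 1), so t ≡ 3·0 = 0 ≡ 0 (mod 7).
    Then x = 6 + 12·0 = 6, valid modulo lcm(12, 7) = 84: x ≡ 6 (mod 84).
  Combine with x ≡ 4 (mod 5); new modulus lcm = 420.
    Write x = 6 + 84·t and substitute into x ≡ 4 (mod 5): 84·t ≡ 4 − 6 = -2 (mod 5).
    Reduce coefficients mod 5: 4·t ≡ 3 (mod 5).
    The inverse of 4 mod 5 is 4 (since 4·4 = 16 = 3·5 + 1), so t ≡ 4·3 = 12 ≡ 2 (mod 5).
    Then x = 6 + 84·2 = 174, valid modulo lcm(84, 5) = 420: x ≡ 174 (mod 420).
Verify against each original: 174 mod 4 = 2, 174 mod 3 = 0, 174 mod 7 = 6, 174 mod 5 = 4.

x ≡ 174 (mod 420).


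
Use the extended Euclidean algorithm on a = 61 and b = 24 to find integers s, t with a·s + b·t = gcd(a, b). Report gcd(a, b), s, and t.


Euclidean algorithm on (61, 24) — divide until remainder is 0:
  61 = 2 · 24 + 13
  24 = 1 · 13 + 11
  13 = 1 · 11 + 2
  11 = 5 · 2 + 1
  2 = 2 · 1 + 0
gcd(61, 24) = 1.
Track Bezout coefficients alongside the remainders: start with r₀ = 61 = a·1 + b·0 (s = 1, t = 0) and r₁ = 24 = a·0 + b·1 (s = 0, t = 1); each new remainder r_{k+1} = r_{k-1} − q_k·r_k inherits s_{k+1} = s_{k-1} − q_k·s_k, t_{k+1} = t_{k-1} − q_k·t_k, so r_k = a·s_k + b·t_k at every step:
  q = 2: r = 13, s = 1 − 2·0 = 1, t = 0 − 2·1 = -2  (check: 61·1 + 24·(-2) = 13)
  q = 1: r = 11, s = 0 − 1·1 = -1, t = 1 − 1·(-2) = 3  (check: 61·(-1) + 24·3 = 11)
  q = 1: r = 2, s = 1 − 1·(-1) = 2, t = -2 − 1·3 = -5  (check: 61·2 + 24·(-5) = 2)
  q = 5: r = 1, s = -1 − 5·2 = -11, t = 3 − 5·(-5) = 28  (check: 61·(-11) + 24·28 = 1)
The row with r = 1 (the gcd) gives the Bezout coefficients s = -11, t = 28.
Result: 61 · (-11) + 24 · (28) = 1.

gcd(61, 24) = 1; s = -11, t = 28 (check: 61·(-11) + 24·28 = 1).


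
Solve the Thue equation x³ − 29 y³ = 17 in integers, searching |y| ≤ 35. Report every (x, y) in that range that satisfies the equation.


The equation is x³ - 29y³ = 17. For fixed y, x³ = 29·y³ + 17, so a solution requires the RHS to be a perfect cube.
Strategy: iterate y from -35 to 35, compute RHS = 29·y³ + 17, and check whether it is a (positive or negative) perfect cube.
Check small values of y:
  y = 0: RHS = 17 is not a perfect cube.
  y = 1: RHS = 46 is not a perfect cube.
  y = -1: RHS = -12 is not a perfect cube.
  y = 2: RHS = 249 is not a perfect cube.
  y = -2: RHS = -215 is not a perfect cube.
  y = 3: RHS = 800 is not a perfect cube.
  y = -3: RHS = -766 is not a perfect cube.
Continuing the search up to |y| = 35 finds no solutions either.
No (x, y) in the scanned range satisfies the equation.

No integer solutions with |y| ≤ 35.


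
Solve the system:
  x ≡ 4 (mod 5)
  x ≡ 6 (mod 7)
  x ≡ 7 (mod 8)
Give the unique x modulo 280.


Moduli 5, 7, 8 are pairwise coprime; by CRT there is a unique solution modulo M = 5 · 7 · 8 = 280.
Solve pairwise, accumulating the modulus:
  Start with x ≡ 4 (mod 5).
  Combine with x ≡ 6 (mod 7): since gcd(5, 7) = 1, we get a unique residue mod 35.
    Write x = 4 + 5·t and substitute into x ≡ 6 (mod 7): 5·t ≡ 6 − 4 = 2 (mod 7).
    The inverse of 5 mod 7 is 3 (since 5·3 = 15 = 2·7 + 1), so t ≡ 3·2 = 6 ≡ 6 (mod 7).
    Then x = 4 + 5·6 = 34, valid modulo lcm(5, 7) = 35: x ≡ 34 (mod 35).
  Combine with x ≡ 7 (mod 8): since gcd(35, 8) = 1, we get a unique residue mod 280.
    Write x = 34 + 35·t and substitute into x ≡ 7 (mod 8): 35·t ≡ 7 − 34 = -27 (mod 8).
    Reduce coefficients mod 8: 3·t ≡ 5 (mod 8).
    The inverse of 3 mod 8 is 3 (since 3·3 = 9 = 1·8 + 1), so t ≡ 3·5 = 15 ≡ 7 (mod 8).
    Then x = 34 + 35·7 = 279, valid modulo lcm(35, 8) = 280: x ≡ 279 (mod 280).
Verify: 279 mod 5 = 4 ✓, 279 mod 7 = 6 ✓, 279 mod 8 = 7 ✓.

x ≡ 279 (mod 280).


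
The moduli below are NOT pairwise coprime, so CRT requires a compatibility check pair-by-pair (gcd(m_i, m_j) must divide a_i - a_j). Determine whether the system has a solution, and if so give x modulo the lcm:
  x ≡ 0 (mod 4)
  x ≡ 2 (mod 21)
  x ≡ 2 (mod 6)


Moduli 4, 21, 6 are not pairwise coprime, so CRT works modulo lcm(m_i) when all pairwise compatibility conditions hold.
Pairwise compatibility: gcd(m_i, m_j) must divide a_i - a_j for every pair.
Merge one congruence at a time:
  Start: x ≡ 0 (mod 4).
  Combine with x ≡ 2 (mod 21): gcd(4, 21) = 1; 2 - 0 = 2, which IS divisible by 1, so compatible.
    Write x = 0 + 4·t and substitute into x ≡ 2 (mod 21): 4·t ≡ 2 − 0 = 2 (mod 21).
    The inverse of 4 mod 21 is 16 (since 4·16 = 64 = 3·21 + 1), so t ≡ 16·2 = 32 ≡ 11 (mod 21).
    Then x = 0 + 4·11 = 44, valid modulo lcm(4, 21) = 84: x ≡ 44 (mod 84).
  Combine with x ≡ 2 (mod 6): gcd(84, 6) = 6; 2 - 44 = -42, which IS divisible by 6, so compatible.
    Write x = 44 + 84·t and substitute into x ≡ 2 (mod 6): 84·t ≡ 2 − 44 = -42 (mod 6).
    Divide the congruence (and modulus) by g = 6: 14·t ≡ -7 (mod 1).
    Modulo 1 every t works; take t = 0.
    Then x = 44 + 84·0 = 44, valid modulo lcm(84, 6) = 84: x ≡ 44 (mod 84).
Verify: 44 mod 4 = 0, 44 mod 21 = 2, 44 mod 6 = 2.

x ≡ 44 (mod 84).


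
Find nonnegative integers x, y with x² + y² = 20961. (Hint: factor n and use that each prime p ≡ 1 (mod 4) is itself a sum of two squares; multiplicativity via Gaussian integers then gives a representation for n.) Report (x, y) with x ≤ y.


Step 1: Factor n = 20961 = 3^2 · 17 · 137.
Step 2: Check the mod-4 condition on each prime factor: 3 ≡ 3 (mod 4), exponent 2 (must be even); 17 ≡ 1 (mod 4), exponent 1; 137 ≡ 1 (mod 4), exponent 1.
All primes ≡ 3 (mod 4) appear to even exponent (or don't appear), so by the two-squares theorem n IS expressible as a sum of two squares.
Step 3: Build a representation. Group n = k² · m with k = 3 and m = 17 · 137 = 2329 (a product of primes ≡ 1 (mod 4)); a representation of m scales to one of n via (k·x)² + (k·y)² = k²(x² + y²). Each prime p ≡ 1 (mod 4) is itself a sum of two squares; find a² by testing p − a² for a perfect square:
  17: 17 − 1² = 16 = 4² ⇒ 17 = 1² + 4².
  137: 137 − 1² = 136, 137 − 2² = 133, 137 − 3² = 128, 137 − 4² = 121 = 11² ⇒ 137 = 4² + 11².
  Combine using the Brahmagupta–Fibonacci identity (a² + b²)(c² + d²) = (ac − bd)² + (ad + bc)² = (ac + bd)² + (ad − bc)²:
  17 · 137 = 2329: from (1² + 4²)(4² + 11²), take (1·4 − 4·11, 1·11 + 4·4) = (4 − 44, 11 + 16) = (-40, 27); dropping signs (only squares matter) gives (40, 27); check 40² + 27² = 1600 + 729 = 2329 ✓.
  Scale by k = 3: (3·40, 3·27) = (120, 81).
Step 4: Order so x ≤ y and verify: 81² + 120² = 6561 + 14400 = 20961 = n. ✓

n = 20961 = 81² + 120² (one valid representation with x ≤ y).


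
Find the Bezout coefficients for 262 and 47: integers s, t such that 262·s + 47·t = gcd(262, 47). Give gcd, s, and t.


Euclidean algorithm on (262, 47) — divide until remainder is 0:
  262 = 5 · 47 + 27
  47 = 1 · 27 + 20
  27 = 1 · 20 + 7
  20 = 2 · 7 + 6
  7 = 1 · 6 + 1
  6 = 6 · 1 + 0
gcd(262, 47) = 1.
Track Bezout coefficients alongside the remainders: start with r₀ = 262 = a·1 + b·0 (s = 1, t = 0) and r₁ = 47 = a·0 + b·1 (s = 0, t = 1); each new remainder r_{k+1} = r_{k-1} − q_k·r_k inherits s_{k+1} = s_{k-1} − q_k·s_k, t_{k+1} = t_{k-1} − q_k·t_k, so r_k = a·s_k + b·t_k at every step:
  q = 5: r = 27, s = 1 − 5·0 = 1, t = 0 − 5·1 = -5  (check: 262·1 + 47·(-5) = 27)
  q = 1: r = 20, s = 0 − 1·1 = -1, t = 1 − 1·(-5) = 6  (check: 262·(-1) + 47·6 = 20)
  q = 1: r = 7, s = 1 − 1·(-1) = 2, t = -5 − 1·6 = -11  (check: 262·2 + 47·(-11) = 7)
  q = 2: r = 6, s = -1 − 2·2 = -5, t = 6 − 2·(-11) = 28  (check: 262·(-5) + 47·28 = 6)
  q = 1: r = 1, s = 2 − 1·(-5) = 7, t = -11 − 1·28 = -39  (check: 262·7 + 47·(-39) = 1)
The row with r = 1 (the gcd) gives the Bezout coefficients s = 7, t = -39.
Result: 262 · (7) + 47 · (-39) = 1.

gcd(262, 47) = 1; s = 7, t = -39 (check: 262·7 + 47·(-39) = 1).


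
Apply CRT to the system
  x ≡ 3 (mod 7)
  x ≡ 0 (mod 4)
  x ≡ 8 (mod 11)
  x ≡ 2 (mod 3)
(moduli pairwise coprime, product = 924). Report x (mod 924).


Product of moduli M = 7 · 4 · 11 · 3 = 924.
Merge one congruence at a time:
  Start: x ≡ 3 (mod 7).
  Combine with x ≡ 0 (mod 4); new modulus lcm = 28.
    Write x = 3 + 7·t and substitute into x ≡ 0 (mod 4): 7·t ≡ 0 − 3 = -3 (mod 4).
    Reduce coefficients mod 4: 3·t ≡ 1 (mod 4).
    The inverse of 3 mod 4 is 3 (since 3·3 = 9 = 2·4 + 1), so t ≡ 3·1 = 3 ≡ 3 (mod 4).
    Then x = 3 + 7·3 = 24, valid modulo lcm(7, 4) = 28: x ≡ 24 (mod 28).
  Combine with x ≡ 8 (mod 11); new modulus lcm = 308.
    Write x = 24 + 28·t and substitute into x ≡ 8 (mod 11): 28·t ≡ 8 − 24 = -16 (mod 11).
    Reduce coefficients mod 11: 6·t ≡ 6 (mod 11).
    The inverse of 6 mod 11 is 2 (since 6·2 = 12 = 1·11 + 1), so t ≡ 2·6 = 12 ≡ 1 (mod 11).
    Then x = 24 + 28·1 = 52, valid modulo lcm(28, 11) = 308: x ≡ 52 (mod 308).
  Combine with x ≡ 2 (mod 3); new modulus lcm = 924.
    Write x = 52 + 308·t and substitute into x ≡ 2 (mod 3): 308·t ≡ 2 − 52 = -50 (mod 3).
    Reduce coefficients mod 3: 2·t ≡ 1 (mod 3).
    The inverse of 2 mod 3 is 2 (since 2·2 = 4 = 1·3 + 1), so t ≡ 2·1 = 2 ≡ 2 (mod 3).
    Then x = 52 + 308·2 = 668, valid modulo lcm(308, 3) = 924: x ≡ 668 (mod 924).
Verify against each original: 668 mod 7 = 3, 668 mod 4 = 0, 668 mod 11 = 8, 668 mod 3 = 2.

x ≡ 668 (mod 924).


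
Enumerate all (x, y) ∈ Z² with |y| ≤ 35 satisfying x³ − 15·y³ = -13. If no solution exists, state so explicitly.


The equation is x³ - 15y³ = -13. For fixed y, x³ = 15·y³ − 13, so a solution requires the RHS to be a perfect cube.
Strategy: iterate y from -35 to 35, compute RHS = 15·y³ − 13, and check whether it is a (positive or negative) perfect cube.
Check small values of y:
  y = 0: RHS = -13 is not a perfect cube.
  y = 1: RHS = 2 is not a perfect cube.
  y = -1: RHS = -28 is not a perfect cube.
  y = 2: RHS = 107 is not a perfect cube.
  y = -2: RHS = -133 is not a perfect cube.
  y = 3: RHS = 392 is not a perfect cube.
  y = -3: RHS = -418 is not a perfect cube.
Continuing the search up to |y| = 35 finds no solutions either.
No (x, y) in the scanned range satisfies the equation.

No integer solutions with |y| ≤ 35.


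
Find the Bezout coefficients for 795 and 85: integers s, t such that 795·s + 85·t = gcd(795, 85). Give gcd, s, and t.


Euclidean algorithm on (795, 85) — divide until remainder is 0:
  795 = 9 · 85 + 30
  85 = 2 · 30 + 25
  30 = 1 · 25 + 5
  25 = 5 · 5 + 0
gcd(795, 85) = 5.
Track Bezout coefficients alongside the remainders: start with r₀ = 795 = a·1 + b·0 (s = 1, t = 0) and r₁ = 85 = a·0 + b·1 (s = 0, t = 1); each new remainder r_{k+1} = r_{k-1} − q_k·r_k inherits s_{k+1} = s_{k-1} − q_k·s_k, t_{k+1} = t_{k-1} − q_k·t_k, so r_k = a·s_k + b·t_k at every step:
  q = 9: r = 30, s = 1 − 9·0 = 1, t = 0 − 9·1 = -9  (check: 795·1 + 85·(-9) = 30)
  q = 2: r = 25, s = 0 − 2·1 = -2, t = 1 − 2·(-9) = 19  (check: 795·(-2) + 85·19 = 25)
  q = 1: r = 5, s = 1 − 1·(-2) = 3, t = -9 − 1·19 = -28  (check: 795·3 + 85·(-28) = 5)
The row with r = 5 (the gcd) gives the Bezout coefficients s = 3, t = -28.
Result: 795 · (3) + 85 · (-28) = 5.

gcd(795, 85) = 5; s = 3, t = -28 (check: 795·3 + 85·(-28) = 5).


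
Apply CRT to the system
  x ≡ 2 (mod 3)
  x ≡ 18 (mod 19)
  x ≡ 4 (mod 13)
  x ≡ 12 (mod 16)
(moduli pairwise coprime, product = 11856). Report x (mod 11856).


Product of moduli M = 3 · 19 · 13 · 16 = 11856.
Merge one congruence at a time:
  Start: x ≡ 2 (mod 3).
  Combine with x ≡ 18 (mod 19); new modulus lcm = 57.
    Write x = 2 + 3·t and substitute into x ≡ 18 (mod 19): 3·t ≡ 18 − 2 = 16 (mod 19).
    The inverse of 3 mod 19 is 13 (since 3·13 = 39 = 2·19 + 1), so t ≡ 13·16 = 208 ≡ 18 (mod 19).
    Then x = 2 + 3·18 = 56, valid modulo lcm(3, 19) = 57: x ≡ 56 (mod 57).
  Combine with x ≡ 4 (mod 13); new modulus lcm = 741.
    Write x = 56 + 57·t and substitute into x ≡ 4 (mod 13): 57·t ≡ 4 − 56 = -52 (mod 13).
    Reduce coefficients mod 13: 5·t ≡ 0 (mod 13).
    The inverse of 5 mod 13 is 8 (since 5·8 = 40 = 3·13 + 1), so t ≡ 8·0 = 0 ≡ 0 (mod 13).
    Then x = 56 + 57·0 = 56, valid modulo lcm(57, 13) = 741: x ≡ 56 (mod 741).
  Combine with x ≡ 12 (mod 16); new modulus lcm = 11856.
    Write x = 56 + 741·t and substitute into x ≡ 12 (mod 16): 741·t ≡ 12 − 56 = -44 (mod 16).
    Reduce coefficients mod 16: 5·t ≡ 4 (mod 16).
    The inverse of 5 mod 16 is 13 (since 5·13 = 65 = 4·16 + 1), so t ≡ 13·4 = 52 ≡ 4 (mod 16).
    Then x = 56 + 741·4 = 3020, valid modulo lcm(741, 16) = 11856: x ≡ 3020 (mod 11856).
Verify against each original: 3020 mod 3 = 2, 3020 mod 19 = 18, 3020 mod 13 = 4, 3020 mod 16 = 12.

x ≡ 3020 (mod 11856).


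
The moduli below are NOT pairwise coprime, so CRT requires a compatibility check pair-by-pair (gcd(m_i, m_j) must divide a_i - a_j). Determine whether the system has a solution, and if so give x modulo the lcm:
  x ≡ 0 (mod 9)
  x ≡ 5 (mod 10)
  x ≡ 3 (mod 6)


Moduli 9, 10, 6 are not pairwise coprime, so CRT works modulo lcm(m_i) when all pairwise compatibility conditions hold.
Pairwise compatibility: gcd(m_i, m_j) must divide a_i - a_j for every pair.
Merge one congruence at a time:
  Start: x ≡ 0 (mod 9).
  Combine with x ≡ 5 (mod 10): gcd(9, 10) = 1; 5 - 0 = 5, which IS divisible by 1, so compatible.
    Write x = 0 + 9·t and substitute into x ≡ 5 (mod 10): 9·t ≡ 5 − 0 = 5 (mod 10).
    The inverse of 9 mod 10 is 9 (since 9·9 = 81 = 8·10 + 1), so t ≡ 9·5 = 45 ≡ 5 (mod 10).
    Then x = 0 + 9·5 = 45, valid modulo lcm(9, 10) = 90: x ≡ 45 (mod 90).
  Combine with x ≡ 3 (mod 6): gcd(90, 6) = 6; 3 - 45 = -42, which IS divisible by 6, so compatible.
    Write x = 45 + 90·t and substitute into x ≡ 3 (mod 6): 90·t ≡ 3 − 45 = -42 (mod 6).
    Divide the congruence (and modulus) by g = 6: 15·t ≡ -7 (mod 1).
    Modulo 1 every t works; take t = 0.
    Then x = 45 + 90·0 = 45, valid modulo lcm(90, 6) = 90: x ≡ 45 (mod 90).
Verify: 45 mod 9 = 0, 45 mod 10 = 5, 45 mod 6 = 3.

x ≡ 45 (mod 90).


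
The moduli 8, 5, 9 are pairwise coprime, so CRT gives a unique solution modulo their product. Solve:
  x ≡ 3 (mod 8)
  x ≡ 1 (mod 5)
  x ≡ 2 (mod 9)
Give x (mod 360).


Moduli 8, 5, 9 are pairwise coprime; by CRT there is a unique solution modulo M = 8 · 5 · 9 = 360.
Solve pairwise, accumulating the modulus:
  Start with x ≡ 3 (mod 8).
  Combine with x ≡ 1 (mod 5): since gcd(8, 5) = 1, we get a unique residue mod 40.
    Write x = 3 + 8·t and substitute into x ≡ 1 (mod 5): 8·t ≡ 1 − 3 = -2 (mod 5).
    Reduce coefficients mod 5: 3·t ≡ 3 (mod 5).
    The inverse of 3 mod 5 is 2 (since 3·2 = 6 = 1·5 + 1), so t ≡ 2·3 = 6 ≡ 1 (mod 5).
    Then x = 3 + 8·1 = 11, valid modulo lcm(8, 5) = 40: x ≡ 11 (mod 40).
  Combine with x ≡ 2 (mod 9): since gcd(40, 9) = 1, we get a unique residue mod 360.
    Write x = 11 + 40·t and substitute into x ≡ 2 (mod 9): 40·t ≡ 2 − 11 = -9 (mod 9).
    Reduce coefficients mod 9: 4·t ≡ 0 (mod 9).
    The inverse of 4 mod 9 is 7 (since 4·7 = 28 = 3·9 + 1), so t ≡ 7·0 = 0 ≡ 0 (mod 9).
    Then x = 11 + 40·0 = 11, valid modulo lcm(40, 9) = 360: x ≡ 11 (mod 360).
Verify: 11 mod 8 = 3 ✓, 11 mod 5 = 1 ✓, 11 mod 9 = 2 ✓.

x ≡ 11 (mod 360).


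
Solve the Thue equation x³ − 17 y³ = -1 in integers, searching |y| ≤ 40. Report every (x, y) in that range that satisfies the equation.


The equation is x³ - 17y³ = -1. For fixed y, x³ = 17·y³ − 1, so a solution requires the RHS to be a perfect cube.
Strategy: iterate y from -40 to 40, compute RHS = 17·y³ − 1, and check whether it is a (positive or negative) perfect cube.
Check small values of y:
  y = 0: RHS = -1 = (-1)³ ⇒ x = -1 works.
  y = 1: RHS = 16 is not a perfect cube.
  y = -1: RHS = -18 is not a perfect cube.
  y = 2: RHS = 135 is not a perfect cube.
  y = -2: RHS = -137 is not a perfect cube.
  y = 3: RHS = 458 is not a perfect cube.
  y = -3: RHS = -460 is not a perfect cube.
Continuing, at y = -7: RHS = -5832 = (-18)³ ⇒ x = -18 works.
Searching the remaining y in |y| ≤ 40 finds no further solutions.
Collected solutions: (-1, 0), (-18, -7).

Solutions (with |y| ≤ 40): (-1, 0), (-18, -7).


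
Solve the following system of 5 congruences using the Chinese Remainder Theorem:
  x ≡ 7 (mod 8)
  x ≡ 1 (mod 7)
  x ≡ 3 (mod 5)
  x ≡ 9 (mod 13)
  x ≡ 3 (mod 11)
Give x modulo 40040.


Product of moduli M = 8 · 7 · 5 · 13 · 11 = 40040.
Merge one congruence at a time:
  Start: x ≡ 7 (mod 8).
  Combine with x ≡ 1 (mod 7); new modulus lcm = 56.
    Write x = 7 + 8·t and substitute into x ≡ 1 (mod 7): 8·t ≡ 1 − 7 = -6 (mod 7).
    Reduce coefficients mod 7: 1·t ≡ 1 (mod 7).
    So t ≡ 1 (mod 7).
    Then x = 7 + 8·1 = 15, valid modulo lcm(8, 7) = 56: x ≡ 15 (mod 56).
  Combine with x ≡ 3 (mod 5); new modulus lcm = 280.
    Write x = 15 + 56·t and substitute into x ≡ 3 (mod 5): 56·t ≡ 3 − 15 = -12 (mod 5).
    Reduce coefficients mod 5: 1·t ≡ 3 (mod 5).
    So t ≡ 3 (mod 5).
    Then x = 15 + 56·3 = 183, valid modulo lcm(56, 5) = 280: x ≡ 183 (mod 280).
  Combine with x ≡ 9 (mod 13); new modulus lcm = 3640.
    Write x = 183 + 280·t and substitute into x ≡ 9 (mod 13): 280·t ≡ 9 − 183 = -174 (mod 13).
    Reduce coefficients mod 13: 7·t ≡ 8 (mod 13).
    The inverse of 7 mod 13 is 2 (since 7·2 = 14 = 1·13 + 1), so t ≡ 2·8 = 16 ≡ 3 (mod 13).
    Then x = 183 + 280·3 = 1023, valid modulo lcm(280, 13) = 3640: x ≡ 1023 (mod 3640).
  Combine with x ≡ 3 (mod 11); new modulus lcm = 40040.
    Write x = 1023 + 3640·t and substitute into x ≡ 3 (mod 11): 3640·t ≡ 3 − 1023 = -1020 (mod 11).
    Reduce coefficients mod 11: 10·t ≡ 3 (mod 11).
    The inverse of 10 mod 11 is 10 (since 10·10 = 100 = 9·11 + 1), so t ≡ 10·3 = 30 ≡ 8 (mod 11).
    Then x = 1023 + 3640·8 = 30143, valid modulo lcm(3640, 11) = 40040: x ≡ 30143 (mod 40040).
Verify against each original: 30143 mod 8 = 7, 30143 mod 7 = 1, 30143 mod 5 = 3, 30143 mod 13 = 9, 30143 mod 11 = 3.

x ≡ 30143 (mod 40040).
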